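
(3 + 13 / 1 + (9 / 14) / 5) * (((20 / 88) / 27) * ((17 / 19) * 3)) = 0.36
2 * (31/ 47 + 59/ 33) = 7592/ 1551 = 4.89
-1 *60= -60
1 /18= 0.06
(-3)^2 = 9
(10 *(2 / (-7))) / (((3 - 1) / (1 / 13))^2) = -5 / 1183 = -0.00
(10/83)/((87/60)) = 200/2407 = 0.08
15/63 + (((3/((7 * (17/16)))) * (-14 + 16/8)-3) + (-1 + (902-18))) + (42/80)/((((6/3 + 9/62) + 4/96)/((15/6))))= 1017627539/1161678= 876.00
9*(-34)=-306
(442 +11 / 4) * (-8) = -3558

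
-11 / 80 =-0.14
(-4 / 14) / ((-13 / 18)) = 36 / 91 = 0.40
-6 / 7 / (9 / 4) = -8 / 21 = -0.38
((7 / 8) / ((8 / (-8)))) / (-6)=7 / 48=0.15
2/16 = 1/8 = 0.12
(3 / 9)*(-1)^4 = 1 / 3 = 0.33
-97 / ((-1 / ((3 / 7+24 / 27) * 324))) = 289836 / 7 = 41405.14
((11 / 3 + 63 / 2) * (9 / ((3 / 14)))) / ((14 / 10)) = 1055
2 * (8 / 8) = 2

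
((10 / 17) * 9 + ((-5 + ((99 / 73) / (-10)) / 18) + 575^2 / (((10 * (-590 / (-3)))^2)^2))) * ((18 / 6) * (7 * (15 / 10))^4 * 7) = 2816095310776798636509 / 38496371202560000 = 73152.23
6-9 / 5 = 21 / 5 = 4.20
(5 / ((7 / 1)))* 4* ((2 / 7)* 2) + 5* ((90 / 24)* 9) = 33395 / 196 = 170.38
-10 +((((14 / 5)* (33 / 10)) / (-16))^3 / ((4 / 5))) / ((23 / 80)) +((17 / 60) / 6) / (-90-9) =-142144270381 / 13115520000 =-10.84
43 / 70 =0.61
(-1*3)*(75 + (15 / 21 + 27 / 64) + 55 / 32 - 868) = 1061955 / 448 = 2370.44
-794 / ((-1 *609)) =794 / 609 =1.30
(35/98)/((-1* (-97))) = 5/1358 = 0.00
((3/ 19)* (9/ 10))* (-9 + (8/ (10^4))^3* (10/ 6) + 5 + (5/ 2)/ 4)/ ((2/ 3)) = -26696777337/ 37109375000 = -0.72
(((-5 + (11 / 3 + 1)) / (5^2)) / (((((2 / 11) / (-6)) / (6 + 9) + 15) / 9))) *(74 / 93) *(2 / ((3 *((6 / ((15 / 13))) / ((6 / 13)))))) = -3663 / 9723584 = -0.00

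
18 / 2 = 9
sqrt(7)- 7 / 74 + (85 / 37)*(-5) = -857 / 74 + sqrt(7) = -8.94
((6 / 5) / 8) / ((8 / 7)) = 21 / 160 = 0.13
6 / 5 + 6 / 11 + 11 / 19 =2429 / 1045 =2.32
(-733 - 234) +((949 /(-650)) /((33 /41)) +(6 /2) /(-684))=-20248303 /20900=-968.82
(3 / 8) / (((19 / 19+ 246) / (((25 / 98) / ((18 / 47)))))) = 1175 / 1161888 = 0.00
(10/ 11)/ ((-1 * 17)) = -10/ 187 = -0.05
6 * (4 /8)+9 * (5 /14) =6.21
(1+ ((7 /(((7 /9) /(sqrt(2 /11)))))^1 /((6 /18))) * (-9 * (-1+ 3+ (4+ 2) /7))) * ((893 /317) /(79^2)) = 893 /1978397 - 4339980 * sqrt(22) /152336569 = -0.13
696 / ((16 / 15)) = 1305 / 2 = 652.50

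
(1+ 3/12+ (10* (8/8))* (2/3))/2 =95/24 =3.96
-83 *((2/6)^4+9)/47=-15.92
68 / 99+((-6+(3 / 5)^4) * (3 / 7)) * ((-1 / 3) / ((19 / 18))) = 12190658 / 8229375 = 1.48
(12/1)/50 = 6/25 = 0.24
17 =17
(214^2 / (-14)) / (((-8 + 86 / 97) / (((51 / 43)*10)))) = 37758802 / 6923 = 5454.11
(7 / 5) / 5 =7 / 25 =0.28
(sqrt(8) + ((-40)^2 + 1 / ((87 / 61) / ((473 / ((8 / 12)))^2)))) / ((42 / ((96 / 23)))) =32*sqrt(2) / 161 + 164512028 / 4669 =35235.24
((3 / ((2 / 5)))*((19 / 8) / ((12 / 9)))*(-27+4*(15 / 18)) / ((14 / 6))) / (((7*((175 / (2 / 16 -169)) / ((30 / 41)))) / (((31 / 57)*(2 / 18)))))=424793 / 514304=0.83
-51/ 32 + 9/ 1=237/ 32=7.41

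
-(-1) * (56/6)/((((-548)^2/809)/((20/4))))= 28315/225228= 0.13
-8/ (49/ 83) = -664/ 49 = -13.55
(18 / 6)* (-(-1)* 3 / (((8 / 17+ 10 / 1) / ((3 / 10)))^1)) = 459 / 1780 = 0.26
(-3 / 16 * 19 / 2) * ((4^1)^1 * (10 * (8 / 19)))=-30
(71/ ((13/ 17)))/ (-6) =-1207/ 78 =-15.47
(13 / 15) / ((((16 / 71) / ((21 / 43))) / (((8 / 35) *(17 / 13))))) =1207 / 2150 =0.56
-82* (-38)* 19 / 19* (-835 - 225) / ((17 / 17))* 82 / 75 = -54168544 / 15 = -3611236.27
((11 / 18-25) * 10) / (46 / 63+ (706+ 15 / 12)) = -61460 / 178411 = -0.34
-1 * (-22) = 22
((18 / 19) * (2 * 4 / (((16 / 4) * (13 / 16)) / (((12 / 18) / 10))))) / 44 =48 / 13585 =0.00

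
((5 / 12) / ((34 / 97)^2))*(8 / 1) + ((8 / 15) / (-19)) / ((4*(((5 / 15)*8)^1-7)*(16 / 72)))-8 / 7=389681347 / 14990430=26.00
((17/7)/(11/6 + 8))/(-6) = -17/413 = -0.04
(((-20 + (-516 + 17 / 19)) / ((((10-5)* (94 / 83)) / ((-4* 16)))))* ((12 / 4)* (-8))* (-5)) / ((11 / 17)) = 11017449216 / 9823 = 1121597.19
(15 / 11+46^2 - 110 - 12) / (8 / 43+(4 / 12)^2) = 8494263 / 1265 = 6714.83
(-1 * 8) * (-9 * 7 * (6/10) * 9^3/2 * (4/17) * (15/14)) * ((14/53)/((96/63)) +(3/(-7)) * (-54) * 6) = 48732253965/12614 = 3863346.60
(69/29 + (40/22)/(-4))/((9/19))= 11666/2871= 4.06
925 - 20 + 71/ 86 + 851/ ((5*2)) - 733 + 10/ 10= 55669/ 215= 258.93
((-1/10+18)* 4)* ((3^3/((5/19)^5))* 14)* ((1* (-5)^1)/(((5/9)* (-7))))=430811512812/15625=27571936.82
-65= -65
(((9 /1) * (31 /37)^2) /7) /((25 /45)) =77841 /47915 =1.62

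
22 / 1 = 22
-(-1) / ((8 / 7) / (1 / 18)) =7 / 144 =0.05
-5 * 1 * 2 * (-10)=100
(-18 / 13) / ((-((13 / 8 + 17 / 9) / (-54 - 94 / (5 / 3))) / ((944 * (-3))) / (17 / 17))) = 88086528 / 715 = 123197.94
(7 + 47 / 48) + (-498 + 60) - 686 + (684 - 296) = -34945 / 48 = -728.02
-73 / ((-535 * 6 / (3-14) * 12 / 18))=-0.38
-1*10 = -10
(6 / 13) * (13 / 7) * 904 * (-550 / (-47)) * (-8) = -23865600 / 329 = -72539.82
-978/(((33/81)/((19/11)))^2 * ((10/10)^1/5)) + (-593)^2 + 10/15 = 11584819079/43923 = 263752.91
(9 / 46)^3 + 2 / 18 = 0.12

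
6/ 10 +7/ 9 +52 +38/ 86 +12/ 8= 214087/ 3870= 55.32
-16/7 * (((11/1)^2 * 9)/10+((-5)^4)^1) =-58712/35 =-1677.49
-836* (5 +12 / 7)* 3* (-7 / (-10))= -58938 / 5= -11787.60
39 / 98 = 0.40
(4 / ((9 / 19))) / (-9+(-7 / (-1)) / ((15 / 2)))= -380 / 363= -1.05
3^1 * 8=24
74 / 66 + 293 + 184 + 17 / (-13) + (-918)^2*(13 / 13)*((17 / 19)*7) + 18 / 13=43025800717 / 8151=5278591.67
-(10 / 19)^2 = -100 / 361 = -0.28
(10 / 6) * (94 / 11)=470 / 33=14.24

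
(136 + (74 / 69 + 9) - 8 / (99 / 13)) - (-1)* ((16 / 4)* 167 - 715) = 223196 / 2277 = 98.02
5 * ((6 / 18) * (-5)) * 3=-25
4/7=0.57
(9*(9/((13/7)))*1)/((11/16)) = 9072/143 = 63.44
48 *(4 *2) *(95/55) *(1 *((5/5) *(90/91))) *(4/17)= 2626560/17017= 154.35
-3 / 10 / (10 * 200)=-3 / 20000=-0.00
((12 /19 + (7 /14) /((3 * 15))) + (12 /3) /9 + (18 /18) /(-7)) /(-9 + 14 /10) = -11303 /90972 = -0.12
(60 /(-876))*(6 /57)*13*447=-58110 /1387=-41.90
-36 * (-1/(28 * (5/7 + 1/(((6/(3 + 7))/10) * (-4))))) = -54/145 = -0.37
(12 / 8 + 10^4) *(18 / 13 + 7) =2180327 / 26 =83858.73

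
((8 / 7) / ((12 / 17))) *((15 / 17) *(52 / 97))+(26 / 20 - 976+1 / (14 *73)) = -241374732 / 247835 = -973.93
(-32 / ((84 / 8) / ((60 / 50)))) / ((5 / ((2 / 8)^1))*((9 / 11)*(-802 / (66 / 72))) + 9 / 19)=294272 / 1151954685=0.00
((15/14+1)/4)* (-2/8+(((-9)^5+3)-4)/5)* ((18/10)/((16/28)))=-12329901/640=-19265.47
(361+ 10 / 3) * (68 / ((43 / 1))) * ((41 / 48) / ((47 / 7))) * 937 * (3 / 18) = 4996783939 / 436536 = 11446.44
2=2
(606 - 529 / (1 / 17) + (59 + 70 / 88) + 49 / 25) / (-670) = 9157769 / 737000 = 12.43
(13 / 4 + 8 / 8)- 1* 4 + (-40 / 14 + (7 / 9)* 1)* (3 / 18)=-73 / 756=-0.10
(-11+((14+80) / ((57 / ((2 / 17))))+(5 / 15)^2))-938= -2757856 / 2907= -948.69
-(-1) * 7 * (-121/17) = -847/17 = -49.82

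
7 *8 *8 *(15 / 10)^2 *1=1008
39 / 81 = 13 / 27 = 0.48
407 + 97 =504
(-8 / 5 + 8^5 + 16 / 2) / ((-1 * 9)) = -18208 / 5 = -3641.60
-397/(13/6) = -2382/13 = -183.23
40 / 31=1.29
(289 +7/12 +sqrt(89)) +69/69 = sqrt(89) +3487/12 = 300.02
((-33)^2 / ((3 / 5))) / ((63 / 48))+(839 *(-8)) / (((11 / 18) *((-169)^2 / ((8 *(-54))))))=3406522864 / 2199197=1548.98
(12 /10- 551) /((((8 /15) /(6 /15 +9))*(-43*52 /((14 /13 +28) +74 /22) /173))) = 24321.84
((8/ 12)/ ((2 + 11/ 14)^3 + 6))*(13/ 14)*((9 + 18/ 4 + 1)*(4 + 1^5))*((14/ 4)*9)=1293110/ 25261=51.19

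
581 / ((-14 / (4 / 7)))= -166 / 7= -23.71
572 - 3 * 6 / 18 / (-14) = 572.07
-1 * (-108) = 108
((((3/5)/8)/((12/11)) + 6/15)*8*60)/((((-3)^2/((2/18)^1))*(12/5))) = 125/108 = 1.16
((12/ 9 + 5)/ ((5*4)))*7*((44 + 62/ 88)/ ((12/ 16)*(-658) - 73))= -261611/ 1495560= -0.17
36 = 36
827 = 827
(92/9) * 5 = 460/9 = 51.11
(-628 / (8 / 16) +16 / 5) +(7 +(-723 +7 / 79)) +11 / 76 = -59096371 / 30020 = -1968.57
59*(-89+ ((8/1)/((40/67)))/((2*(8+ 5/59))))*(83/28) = -2059565569/133560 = -15420.53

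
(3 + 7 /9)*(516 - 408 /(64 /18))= 9095 /6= 1515.83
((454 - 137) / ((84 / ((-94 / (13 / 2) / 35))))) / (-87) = 14899 / 831285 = 0.02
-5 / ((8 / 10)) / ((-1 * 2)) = 25 / 8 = 3.12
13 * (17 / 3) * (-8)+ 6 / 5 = -8822 / 15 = -588.13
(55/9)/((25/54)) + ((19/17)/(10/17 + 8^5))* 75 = 36773481/2785330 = 13.20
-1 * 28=-28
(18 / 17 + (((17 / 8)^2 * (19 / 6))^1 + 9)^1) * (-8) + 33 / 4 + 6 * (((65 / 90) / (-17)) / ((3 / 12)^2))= -190.69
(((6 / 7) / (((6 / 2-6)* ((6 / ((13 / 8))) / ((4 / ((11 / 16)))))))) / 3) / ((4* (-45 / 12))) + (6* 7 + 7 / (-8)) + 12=4418707 / 83160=53.14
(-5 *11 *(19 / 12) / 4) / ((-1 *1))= 1045 / 48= 21.77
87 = 87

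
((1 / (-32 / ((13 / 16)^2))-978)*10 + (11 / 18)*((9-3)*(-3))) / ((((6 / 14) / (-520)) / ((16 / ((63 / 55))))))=143374592075 / 864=165942814.90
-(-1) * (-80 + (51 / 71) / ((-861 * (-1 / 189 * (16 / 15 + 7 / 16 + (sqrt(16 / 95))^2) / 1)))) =-1774082720 / 22202197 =-79.91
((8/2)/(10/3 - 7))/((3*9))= -0.04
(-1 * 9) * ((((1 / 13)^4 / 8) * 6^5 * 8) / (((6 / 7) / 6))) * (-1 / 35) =69984 / 142805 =0.49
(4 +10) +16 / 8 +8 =24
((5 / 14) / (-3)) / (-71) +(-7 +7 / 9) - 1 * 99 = -105.22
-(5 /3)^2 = -25 /9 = -2.78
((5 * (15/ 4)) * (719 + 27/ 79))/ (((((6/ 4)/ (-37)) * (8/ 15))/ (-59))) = 11630205375/ 316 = 36804447.39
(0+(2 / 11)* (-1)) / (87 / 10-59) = 0.00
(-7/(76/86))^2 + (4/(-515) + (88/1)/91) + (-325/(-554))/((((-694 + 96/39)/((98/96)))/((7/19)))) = 51528764386270991/808903124178240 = 63.70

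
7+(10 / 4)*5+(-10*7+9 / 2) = -46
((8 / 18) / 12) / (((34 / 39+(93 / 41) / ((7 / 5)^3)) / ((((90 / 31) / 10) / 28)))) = 26117 / 115508108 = 0.00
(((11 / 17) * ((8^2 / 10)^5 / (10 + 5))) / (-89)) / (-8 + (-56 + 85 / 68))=1476395008 / 17801390625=0.08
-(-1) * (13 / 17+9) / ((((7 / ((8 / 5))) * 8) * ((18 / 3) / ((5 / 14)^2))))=0.01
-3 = -3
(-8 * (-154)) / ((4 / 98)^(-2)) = 704 / 343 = 2.05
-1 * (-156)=156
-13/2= -6.50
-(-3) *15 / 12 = 3.75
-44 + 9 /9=-43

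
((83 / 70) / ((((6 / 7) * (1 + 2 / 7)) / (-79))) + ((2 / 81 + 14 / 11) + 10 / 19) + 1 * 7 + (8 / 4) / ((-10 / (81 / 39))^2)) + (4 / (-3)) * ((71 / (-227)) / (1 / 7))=-4751934253381 / 64944722700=-73.17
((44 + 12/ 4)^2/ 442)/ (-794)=-0.01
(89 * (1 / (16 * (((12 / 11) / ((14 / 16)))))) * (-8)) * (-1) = 6853 / 192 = 35.69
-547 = -547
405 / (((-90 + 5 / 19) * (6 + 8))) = -1539 / 4774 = -0.32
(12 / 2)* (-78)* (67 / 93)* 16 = -167232 / 31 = -5394.58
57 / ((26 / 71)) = 4047 / 26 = 155.65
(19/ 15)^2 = 361/ 225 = 1.60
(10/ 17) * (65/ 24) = 325/ 204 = 1.59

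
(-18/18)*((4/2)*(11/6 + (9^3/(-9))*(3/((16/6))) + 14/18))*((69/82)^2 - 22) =-912403291/242064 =-3769.26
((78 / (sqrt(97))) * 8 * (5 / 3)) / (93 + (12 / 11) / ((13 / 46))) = 1.09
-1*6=-6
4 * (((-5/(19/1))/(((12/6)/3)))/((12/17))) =-85/38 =-2.24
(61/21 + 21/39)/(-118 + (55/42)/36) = -67680/2318693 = -0.03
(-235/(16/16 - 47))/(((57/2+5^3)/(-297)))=-69795/7061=-9.88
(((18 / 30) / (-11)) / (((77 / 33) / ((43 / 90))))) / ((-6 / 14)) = 43 / 1650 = 0.03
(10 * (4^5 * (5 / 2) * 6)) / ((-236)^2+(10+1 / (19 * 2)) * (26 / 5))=14592000 / 5296073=2.76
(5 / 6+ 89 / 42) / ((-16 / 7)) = -31 / 24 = -1.29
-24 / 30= -4 / 5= -0.80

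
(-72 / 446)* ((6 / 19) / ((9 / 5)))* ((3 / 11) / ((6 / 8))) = -480 / 46607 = -0.01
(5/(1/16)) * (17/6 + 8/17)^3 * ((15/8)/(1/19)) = 18179557675/176868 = 102786.02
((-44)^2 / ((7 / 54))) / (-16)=-6534 / 7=-933.43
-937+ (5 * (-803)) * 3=-12982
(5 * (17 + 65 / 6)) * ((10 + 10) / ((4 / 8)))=16700 / 3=5566.67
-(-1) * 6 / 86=3 / 43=0.07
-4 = -4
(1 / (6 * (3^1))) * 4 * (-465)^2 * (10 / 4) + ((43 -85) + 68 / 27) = 3242309 / 27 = 120085.52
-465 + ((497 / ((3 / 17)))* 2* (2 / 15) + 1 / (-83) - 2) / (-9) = -18428528 / 33615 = -548.22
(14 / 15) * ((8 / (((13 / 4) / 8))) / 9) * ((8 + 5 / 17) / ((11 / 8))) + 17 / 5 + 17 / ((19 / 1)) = 34530728 / 2078505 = 16.61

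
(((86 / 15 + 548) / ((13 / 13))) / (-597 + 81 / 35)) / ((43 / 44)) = -1279124 / 1342503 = -0.95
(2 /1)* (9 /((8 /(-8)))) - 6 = -24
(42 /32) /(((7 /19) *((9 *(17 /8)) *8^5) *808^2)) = 19 /2182090850304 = 0.00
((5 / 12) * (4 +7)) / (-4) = -55 / 48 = -1.15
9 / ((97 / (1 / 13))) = 9 / 1261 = 0.01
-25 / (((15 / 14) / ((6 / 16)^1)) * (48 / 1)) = -0.18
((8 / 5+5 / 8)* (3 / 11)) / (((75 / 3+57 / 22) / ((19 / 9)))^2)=353419 / 99481230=0.00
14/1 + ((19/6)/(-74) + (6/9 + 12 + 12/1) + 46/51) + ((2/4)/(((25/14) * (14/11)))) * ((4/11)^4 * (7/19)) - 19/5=56830557131/1590678100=35.73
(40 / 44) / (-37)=-10 / 407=-0.02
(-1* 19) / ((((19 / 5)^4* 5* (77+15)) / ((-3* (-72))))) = -6750 / 157757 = -0.04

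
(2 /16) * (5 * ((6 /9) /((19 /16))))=20 /57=0.35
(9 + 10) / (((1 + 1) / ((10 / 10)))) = 9.50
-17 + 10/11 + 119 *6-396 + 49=3860/11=350.91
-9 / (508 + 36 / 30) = -45 / 2546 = -0.02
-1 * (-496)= 496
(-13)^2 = 169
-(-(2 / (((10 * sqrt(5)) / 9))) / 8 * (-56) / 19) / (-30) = 21 * sqrt(5) / 4750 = 0.01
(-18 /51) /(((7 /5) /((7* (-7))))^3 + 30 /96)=-1372000 /1214701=-1.13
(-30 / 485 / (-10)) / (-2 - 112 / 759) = -2277 / 790550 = -0.00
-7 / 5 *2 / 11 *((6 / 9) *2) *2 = -112 / 165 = -0.68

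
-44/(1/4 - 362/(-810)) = -71280/1129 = -63.14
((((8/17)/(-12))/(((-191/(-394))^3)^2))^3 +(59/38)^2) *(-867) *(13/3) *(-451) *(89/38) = -287996838595589533286561930651095380939742533503248051267/2882465286848890017837223399072311658329262244808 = -99913376.20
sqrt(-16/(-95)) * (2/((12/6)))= 4 * sqrt(95)/95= 0.41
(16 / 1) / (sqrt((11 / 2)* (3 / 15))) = 16* sqrt(110) / 11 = 15.26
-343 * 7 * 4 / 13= -9604 / 13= -738.77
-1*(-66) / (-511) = -66 / 511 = -0.13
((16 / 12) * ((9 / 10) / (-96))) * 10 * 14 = -7 / 4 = -1.75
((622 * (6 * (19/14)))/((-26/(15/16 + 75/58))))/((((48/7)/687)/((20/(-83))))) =21007824525/2002624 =10490.15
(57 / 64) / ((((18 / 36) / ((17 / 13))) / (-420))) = -101745 / 104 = -978.32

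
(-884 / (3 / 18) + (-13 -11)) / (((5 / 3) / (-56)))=895104 / 5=179020.80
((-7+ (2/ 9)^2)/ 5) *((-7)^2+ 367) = -234208/ 405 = -578.29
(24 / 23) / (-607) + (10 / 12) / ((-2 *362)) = -0.00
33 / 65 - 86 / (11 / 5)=-27587 / 715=-38.58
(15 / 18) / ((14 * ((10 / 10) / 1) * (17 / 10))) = 25 / 714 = 0.04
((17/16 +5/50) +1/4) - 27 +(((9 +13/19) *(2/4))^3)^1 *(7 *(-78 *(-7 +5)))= 123946.90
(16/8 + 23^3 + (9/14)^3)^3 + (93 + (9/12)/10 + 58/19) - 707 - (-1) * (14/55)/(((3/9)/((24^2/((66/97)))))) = 85602098155160169075531531/47499746556416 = 1802159050543.34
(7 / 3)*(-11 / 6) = -77 / 18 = -4.28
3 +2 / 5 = 17 / 5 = 3.40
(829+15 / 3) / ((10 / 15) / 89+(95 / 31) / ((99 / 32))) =113899797 / 136303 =835.64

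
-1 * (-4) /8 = 1 /2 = 0.50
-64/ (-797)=64/ 797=0.08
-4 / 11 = -0.36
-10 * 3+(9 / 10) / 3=-29.70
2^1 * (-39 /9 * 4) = -104 /3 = -34.67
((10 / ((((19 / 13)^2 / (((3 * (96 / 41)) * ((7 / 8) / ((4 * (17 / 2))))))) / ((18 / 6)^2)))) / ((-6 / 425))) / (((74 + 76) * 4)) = -53235 / 59204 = -0.90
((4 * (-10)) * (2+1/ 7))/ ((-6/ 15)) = 1500/ 7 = 214.29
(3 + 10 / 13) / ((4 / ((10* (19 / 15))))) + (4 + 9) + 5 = 2335 / 78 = 29.94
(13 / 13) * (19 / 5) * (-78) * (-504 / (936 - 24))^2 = -17199 / 190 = -90.52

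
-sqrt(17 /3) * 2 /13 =-2 * sqrt(51) /39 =-0.37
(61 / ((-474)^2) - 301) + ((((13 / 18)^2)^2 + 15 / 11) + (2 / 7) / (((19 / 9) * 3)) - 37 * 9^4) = -243056.32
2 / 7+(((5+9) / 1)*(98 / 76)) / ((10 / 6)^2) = 22559 / 3325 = 6.78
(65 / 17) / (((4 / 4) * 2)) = 65 / 34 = 1.91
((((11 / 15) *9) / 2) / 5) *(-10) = -33 / 5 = -6.60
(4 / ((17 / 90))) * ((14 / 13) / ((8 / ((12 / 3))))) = 2520 / 221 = 11.40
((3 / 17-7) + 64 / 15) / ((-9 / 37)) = 24124 / 2295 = 10.51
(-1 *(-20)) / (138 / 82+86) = 164 / 719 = 0.23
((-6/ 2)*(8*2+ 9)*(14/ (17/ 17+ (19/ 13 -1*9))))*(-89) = -242970/ 17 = -14292.35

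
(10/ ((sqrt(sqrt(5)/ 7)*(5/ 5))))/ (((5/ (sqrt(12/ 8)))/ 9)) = 9*sqrt(42)*5^(3/ 4)/ 5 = 39.01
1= 1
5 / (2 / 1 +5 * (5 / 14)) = 70 / 53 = 1.32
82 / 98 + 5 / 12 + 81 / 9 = 6029 / 588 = 10.25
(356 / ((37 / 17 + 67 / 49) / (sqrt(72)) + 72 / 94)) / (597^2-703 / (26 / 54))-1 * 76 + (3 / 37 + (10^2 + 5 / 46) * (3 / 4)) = -14398017486050827 / 17232119487346464-87288681389 * sqrt(2) / 121495554552384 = -0.84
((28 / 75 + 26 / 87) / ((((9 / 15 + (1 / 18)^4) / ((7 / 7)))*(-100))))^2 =163573254259776 / 1303323908832015625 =0.00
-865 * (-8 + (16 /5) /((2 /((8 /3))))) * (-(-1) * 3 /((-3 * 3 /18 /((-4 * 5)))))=387520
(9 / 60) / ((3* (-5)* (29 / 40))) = -2 / 145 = -0.01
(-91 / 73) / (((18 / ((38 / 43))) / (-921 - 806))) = 2985983 / 28251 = 105.69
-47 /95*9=-423 /95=-4.45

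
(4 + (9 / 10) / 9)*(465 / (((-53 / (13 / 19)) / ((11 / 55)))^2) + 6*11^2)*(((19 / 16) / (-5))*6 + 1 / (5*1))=-7395156296283 / 2028098000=-3646.35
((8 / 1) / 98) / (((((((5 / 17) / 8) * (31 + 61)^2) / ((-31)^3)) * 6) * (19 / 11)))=-5570917 / 7387485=-0.75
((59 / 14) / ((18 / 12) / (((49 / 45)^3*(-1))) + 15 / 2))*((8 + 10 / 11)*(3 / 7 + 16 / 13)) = 1048134941 / 106632240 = 9.83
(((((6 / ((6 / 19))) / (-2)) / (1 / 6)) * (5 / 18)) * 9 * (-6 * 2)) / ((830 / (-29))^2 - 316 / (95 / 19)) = 3595275 / 1589372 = 2.26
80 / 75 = 16 / 15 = 1.07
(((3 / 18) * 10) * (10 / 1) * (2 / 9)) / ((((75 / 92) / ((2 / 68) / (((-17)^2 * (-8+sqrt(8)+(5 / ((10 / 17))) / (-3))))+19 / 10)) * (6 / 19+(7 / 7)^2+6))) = 1284798140744 / 1088884967895-27968 * sqrt(2) / 24197443731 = 1.18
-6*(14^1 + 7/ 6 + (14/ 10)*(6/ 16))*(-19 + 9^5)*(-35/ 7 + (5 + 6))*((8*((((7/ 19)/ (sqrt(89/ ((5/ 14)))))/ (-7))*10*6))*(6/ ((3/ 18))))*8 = 329268395520*sqrt(6230)/ 1691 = 15369171725.08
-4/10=-2/5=-0.40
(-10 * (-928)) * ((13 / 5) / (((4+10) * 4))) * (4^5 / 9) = 3088384 / 63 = 49021.97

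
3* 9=27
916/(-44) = -229/11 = -20.82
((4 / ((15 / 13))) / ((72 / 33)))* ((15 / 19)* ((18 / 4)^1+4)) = 2431 / 228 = 10.66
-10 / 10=-1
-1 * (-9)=9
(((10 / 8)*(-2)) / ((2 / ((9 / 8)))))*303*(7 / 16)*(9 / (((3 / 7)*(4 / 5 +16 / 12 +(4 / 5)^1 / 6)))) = -30065175 / 17408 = -1727.09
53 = 53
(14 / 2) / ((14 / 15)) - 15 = -15 / 2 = -7.50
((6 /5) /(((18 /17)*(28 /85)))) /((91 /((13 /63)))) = 289 /37044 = 0.01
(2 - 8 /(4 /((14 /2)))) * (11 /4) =-33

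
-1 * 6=-6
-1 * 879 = -879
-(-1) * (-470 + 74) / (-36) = 11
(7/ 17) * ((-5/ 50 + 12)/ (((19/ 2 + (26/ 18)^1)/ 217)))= 95697/ 985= 97.15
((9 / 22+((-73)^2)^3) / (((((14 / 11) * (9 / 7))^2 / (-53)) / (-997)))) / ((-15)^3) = -1935189748028797117 / 2187000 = -884860424338.73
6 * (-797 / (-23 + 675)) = -2391 / 326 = -7.33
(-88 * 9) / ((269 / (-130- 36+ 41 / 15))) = 646536 / 1345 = 480.70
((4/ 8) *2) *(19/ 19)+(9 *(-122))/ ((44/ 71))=-38957/ 22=-1770.77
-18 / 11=-1.64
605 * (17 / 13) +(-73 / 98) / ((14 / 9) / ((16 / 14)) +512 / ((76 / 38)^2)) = 2346947923 / 2966509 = 791.15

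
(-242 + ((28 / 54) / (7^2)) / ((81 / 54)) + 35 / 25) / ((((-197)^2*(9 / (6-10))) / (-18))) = -5456648 / 110023515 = -0.05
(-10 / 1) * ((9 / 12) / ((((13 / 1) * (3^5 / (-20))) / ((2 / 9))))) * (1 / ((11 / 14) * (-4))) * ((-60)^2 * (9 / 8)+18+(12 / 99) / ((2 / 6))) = -15663200 / 1146717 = -13.66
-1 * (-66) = 66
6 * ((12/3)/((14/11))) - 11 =55/7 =7.86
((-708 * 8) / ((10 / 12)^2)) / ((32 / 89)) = -567108 / 25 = -22684.32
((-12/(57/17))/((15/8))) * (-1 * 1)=544/285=1.91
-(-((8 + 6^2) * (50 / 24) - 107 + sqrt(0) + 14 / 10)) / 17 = -209 / 255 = -0.82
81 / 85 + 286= 24391 / 85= 286.95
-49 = -49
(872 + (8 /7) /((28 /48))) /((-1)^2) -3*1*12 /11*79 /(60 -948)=34870349 /39886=874.25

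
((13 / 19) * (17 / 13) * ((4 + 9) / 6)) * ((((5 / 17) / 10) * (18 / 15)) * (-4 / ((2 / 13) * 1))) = -169 / 95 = -1.78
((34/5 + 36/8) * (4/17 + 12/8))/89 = 6667/30260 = 0.22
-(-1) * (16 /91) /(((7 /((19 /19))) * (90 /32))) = 256 /28665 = 0.01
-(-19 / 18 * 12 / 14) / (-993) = -19 / 20853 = -0.00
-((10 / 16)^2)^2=-625 / 4096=-0.15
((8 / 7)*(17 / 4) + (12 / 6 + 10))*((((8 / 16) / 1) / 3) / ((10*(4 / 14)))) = 59 / 60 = 0.98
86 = 86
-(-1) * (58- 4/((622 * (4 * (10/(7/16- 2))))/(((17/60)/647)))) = 8963010065/154534656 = 58.00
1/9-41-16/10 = -1912/45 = -42.49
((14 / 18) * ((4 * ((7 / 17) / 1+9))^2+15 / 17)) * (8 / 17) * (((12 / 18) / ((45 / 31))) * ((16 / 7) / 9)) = 650521856 / 10744731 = 60.54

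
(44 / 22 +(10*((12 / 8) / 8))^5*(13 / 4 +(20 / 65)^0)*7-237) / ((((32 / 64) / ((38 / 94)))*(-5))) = -226342079 / 3080192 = -73.48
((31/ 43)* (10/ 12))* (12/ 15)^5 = 15872/ 80625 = 0.20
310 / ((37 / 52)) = 16120 / 37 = 435.68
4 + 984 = 988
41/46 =0.89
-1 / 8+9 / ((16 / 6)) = 13 / 4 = 3.25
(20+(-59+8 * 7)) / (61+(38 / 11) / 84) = 7854 / 28201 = 0.28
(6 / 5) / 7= 6 / 35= 0.17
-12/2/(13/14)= -84/13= -6.46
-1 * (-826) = 826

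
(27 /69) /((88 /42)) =189 /1012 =0.19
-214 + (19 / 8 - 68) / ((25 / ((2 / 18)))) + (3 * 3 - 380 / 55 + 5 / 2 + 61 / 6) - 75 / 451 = -720519 / 3608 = -199.70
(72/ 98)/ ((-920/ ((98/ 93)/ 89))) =-3/ 317285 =-0.00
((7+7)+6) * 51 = 1020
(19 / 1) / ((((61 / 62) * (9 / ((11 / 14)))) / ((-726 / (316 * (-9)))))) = 783959 / 1821582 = 0.43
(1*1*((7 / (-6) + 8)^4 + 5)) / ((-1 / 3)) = -2832241 / 432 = -6556.11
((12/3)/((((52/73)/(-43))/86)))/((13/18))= -4859172/169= -28752.50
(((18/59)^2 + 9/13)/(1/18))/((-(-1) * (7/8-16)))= -465264/497783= -0.93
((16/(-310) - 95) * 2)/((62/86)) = -263.69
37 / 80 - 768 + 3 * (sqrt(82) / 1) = -61403 / 80 + 3 * sqrt(82) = -740.37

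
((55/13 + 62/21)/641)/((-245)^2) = 1961/10503954825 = 0.00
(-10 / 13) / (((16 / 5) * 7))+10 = 7255 / 728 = 9.97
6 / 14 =0.43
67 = 67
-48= -48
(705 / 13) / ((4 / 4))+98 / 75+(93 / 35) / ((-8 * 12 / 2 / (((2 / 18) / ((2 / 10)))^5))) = 119364957029 / 2149383600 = 55.53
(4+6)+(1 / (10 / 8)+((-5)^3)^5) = -152587890571 / 5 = -30517578114.20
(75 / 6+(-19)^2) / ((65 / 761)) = 568467 / 130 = 4372.82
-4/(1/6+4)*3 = -72/25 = -2.88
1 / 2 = 0.50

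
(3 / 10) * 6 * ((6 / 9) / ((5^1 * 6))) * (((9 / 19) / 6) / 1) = 0.00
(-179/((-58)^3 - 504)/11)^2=32041/4630139954176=0.00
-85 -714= -799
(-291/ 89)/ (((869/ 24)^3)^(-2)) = -41772492811653113257/ 5669388288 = -7368077593.15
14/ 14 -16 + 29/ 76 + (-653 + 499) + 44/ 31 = -393921/ 2356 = -167.20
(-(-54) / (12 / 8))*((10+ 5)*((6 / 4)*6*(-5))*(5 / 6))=-20250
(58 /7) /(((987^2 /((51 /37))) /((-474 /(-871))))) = 155788 /24417978949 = 0.00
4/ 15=0.27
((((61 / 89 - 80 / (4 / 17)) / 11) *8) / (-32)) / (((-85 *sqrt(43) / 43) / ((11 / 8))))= -0.82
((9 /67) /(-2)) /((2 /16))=-36 /67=-0.54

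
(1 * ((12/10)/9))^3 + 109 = 367883/3375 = 109.00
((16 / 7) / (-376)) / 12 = -1 / 1974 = -0.00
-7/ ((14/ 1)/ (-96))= 48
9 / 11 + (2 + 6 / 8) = 157 / 44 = 3.57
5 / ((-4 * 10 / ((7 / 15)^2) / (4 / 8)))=-49 / 3600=-0.01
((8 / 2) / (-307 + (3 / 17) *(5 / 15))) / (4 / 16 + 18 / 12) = -136 / 18263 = -0.01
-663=-663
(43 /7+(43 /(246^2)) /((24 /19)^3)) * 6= 36.86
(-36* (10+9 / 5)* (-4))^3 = 613258407936 / 125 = 4906067263.49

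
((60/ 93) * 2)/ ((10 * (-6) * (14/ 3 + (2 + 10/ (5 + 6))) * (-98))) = 11/ 379750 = 0.00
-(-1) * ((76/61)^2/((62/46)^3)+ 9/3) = 402833525/110852311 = 3.63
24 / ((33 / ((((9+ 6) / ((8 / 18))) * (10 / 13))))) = 2700 / 143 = 18.88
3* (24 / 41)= 72 / 41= 1.76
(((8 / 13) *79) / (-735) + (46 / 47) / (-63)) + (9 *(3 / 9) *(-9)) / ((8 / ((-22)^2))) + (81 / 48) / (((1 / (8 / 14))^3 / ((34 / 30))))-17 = -31125831097 / 18861570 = -1650.22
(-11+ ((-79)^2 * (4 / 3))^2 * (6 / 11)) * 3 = 113309293.55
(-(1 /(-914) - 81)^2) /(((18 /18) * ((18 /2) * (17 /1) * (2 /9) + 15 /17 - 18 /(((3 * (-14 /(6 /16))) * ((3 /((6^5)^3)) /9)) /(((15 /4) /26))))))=-8479387355075 /42255682267828234988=-0.00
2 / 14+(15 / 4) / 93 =159 / 868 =0.18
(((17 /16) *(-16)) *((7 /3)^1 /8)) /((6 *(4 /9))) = -119 /64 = -1.86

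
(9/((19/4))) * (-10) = -360/19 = -18.95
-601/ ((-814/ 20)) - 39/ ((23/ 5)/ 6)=-337960/ 9361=-36.10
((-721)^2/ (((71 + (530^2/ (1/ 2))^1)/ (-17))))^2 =78097818266209/ 315699020641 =247.38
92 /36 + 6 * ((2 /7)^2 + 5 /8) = 11987 /1764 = 6.80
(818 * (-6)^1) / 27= -1636 / 9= -181.78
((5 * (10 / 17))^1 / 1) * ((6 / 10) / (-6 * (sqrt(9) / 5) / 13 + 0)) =-325 / 51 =-6.37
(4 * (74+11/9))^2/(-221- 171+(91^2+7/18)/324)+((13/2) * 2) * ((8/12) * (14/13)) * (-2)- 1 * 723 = -6338985799/6411237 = -988.73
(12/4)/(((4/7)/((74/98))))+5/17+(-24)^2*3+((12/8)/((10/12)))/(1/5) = 828839/476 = 1741.26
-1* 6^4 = -1296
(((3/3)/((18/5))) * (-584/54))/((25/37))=-5402/1215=-4.45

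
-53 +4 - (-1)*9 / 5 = -236 / 5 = -47.20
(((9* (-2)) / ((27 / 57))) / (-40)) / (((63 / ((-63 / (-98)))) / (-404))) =-1919 / 490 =-3.92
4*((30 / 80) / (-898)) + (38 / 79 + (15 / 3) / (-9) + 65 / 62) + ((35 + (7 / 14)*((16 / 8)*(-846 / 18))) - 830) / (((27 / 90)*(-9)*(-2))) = -18401828483 / 118756908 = -154.95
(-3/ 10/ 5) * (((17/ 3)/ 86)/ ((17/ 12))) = -3/ 1075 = -0.00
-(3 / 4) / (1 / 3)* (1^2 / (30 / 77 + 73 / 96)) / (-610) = 8316 / 2592805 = 0.00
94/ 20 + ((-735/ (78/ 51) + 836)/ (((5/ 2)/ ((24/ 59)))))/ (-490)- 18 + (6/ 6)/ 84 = -151152649/ 11274900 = -13.41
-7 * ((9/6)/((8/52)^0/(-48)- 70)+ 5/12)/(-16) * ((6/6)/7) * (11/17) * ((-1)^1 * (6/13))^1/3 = -175351/71306976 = -0.00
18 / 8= 9 / 4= 2.25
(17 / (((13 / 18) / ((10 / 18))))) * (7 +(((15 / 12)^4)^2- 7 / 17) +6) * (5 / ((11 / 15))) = 7749498375 / 4685824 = 1653.82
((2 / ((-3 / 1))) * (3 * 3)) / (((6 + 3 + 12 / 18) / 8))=-4.97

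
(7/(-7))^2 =1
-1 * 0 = 0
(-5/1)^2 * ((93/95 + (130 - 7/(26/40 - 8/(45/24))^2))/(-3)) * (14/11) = -833620610/602547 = -1383.49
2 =2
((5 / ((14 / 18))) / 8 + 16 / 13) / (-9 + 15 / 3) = -1481 / 2912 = -0.51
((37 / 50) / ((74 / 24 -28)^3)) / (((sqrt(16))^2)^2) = -999 / 5346179800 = -0.00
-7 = -7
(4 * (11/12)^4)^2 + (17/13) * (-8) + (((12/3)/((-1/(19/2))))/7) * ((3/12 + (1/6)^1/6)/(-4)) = -5155330181/2445520896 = -2.11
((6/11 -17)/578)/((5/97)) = -17557/31790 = -0.55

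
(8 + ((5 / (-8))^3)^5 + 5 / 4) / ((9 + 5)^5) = 325424924243571 / 18922999734303981568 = 0.00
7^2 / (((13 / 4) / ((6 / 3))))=392 / 13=30.15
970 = 970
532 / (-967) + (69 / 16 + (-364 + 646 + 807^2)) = 10080545843 / 15472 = 651534.76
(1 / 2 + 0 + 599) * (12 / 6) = 1199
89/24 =3.71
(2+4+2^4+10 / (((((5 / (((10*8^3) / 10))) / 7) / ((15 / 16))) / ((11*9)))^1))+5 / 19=12640743 / 19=665302.26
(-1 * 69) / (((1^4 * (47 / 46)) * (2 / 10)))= -15870 / 47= -337.66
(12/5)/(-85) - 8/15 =-716/1275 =-0.56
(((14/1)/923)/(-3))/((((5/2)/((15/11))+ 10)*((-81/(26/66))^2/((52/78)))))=-728/108052761267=-0.00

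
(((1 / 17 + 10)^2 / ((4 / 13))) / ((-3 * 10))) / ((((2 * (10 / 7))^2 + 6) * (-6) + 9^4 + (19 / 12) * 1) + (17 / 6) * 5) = -2069613 / 1225732810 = -0.00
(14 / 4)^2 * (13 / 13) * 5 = 245 / 4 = 61.25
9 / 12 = 3 / 4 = 0.75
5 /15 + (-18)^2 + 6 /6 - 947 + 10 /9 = -620.56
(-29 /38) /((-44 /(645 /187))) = 18705 /312664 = 0.06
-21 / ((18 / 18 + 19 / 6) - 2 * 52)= 126 / 599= 0.21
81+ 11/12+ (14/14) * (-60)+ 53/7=29.49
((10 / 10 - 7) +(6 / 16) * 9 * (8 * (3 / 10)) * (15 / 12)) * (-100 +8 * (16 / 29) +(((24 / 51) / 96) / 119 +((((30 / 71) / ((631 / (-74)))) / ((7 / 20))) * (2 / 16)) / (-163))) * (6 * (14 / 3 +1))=-13405.94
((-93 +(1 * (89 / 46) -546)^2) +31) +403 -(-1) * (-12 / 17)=296347.25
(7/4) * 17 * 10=595/2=297.50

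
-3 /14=-0.21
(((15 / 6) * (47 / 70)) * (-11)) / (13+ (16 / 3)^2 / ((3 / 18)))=-1551 / 15428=-0.10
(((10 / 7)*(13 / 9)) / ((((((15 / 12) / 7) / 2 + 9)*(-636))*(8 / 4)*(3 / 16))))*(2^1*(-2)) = 8320 / 2185137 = 0.00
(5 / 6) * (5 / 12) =0.35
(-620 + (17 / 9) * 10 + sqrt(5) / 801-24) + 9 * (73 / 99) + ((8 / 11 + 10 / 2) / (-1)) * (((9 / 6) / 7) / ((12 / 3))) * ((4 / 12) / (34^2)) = -566245873 / 915552 + sqrt(5) / 801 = -618.47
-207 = -207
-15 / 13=-1.15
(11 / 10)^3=1331 / 1000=1.33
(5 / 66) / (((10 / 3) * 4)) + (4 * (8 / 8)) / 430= 567 / 37840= 0.01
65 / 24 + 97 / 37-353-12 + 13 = -307843 / 888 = -346.67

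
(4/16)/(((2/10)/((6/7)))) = 15/14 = 1.07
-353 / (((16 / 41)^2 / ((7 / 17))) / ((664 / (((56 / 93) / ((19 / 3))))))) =-29009203591 / 4352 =-6665717.74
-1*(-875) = 875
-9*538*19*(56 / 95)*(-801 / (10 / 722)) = 78406583472 / 25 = 3136263338.88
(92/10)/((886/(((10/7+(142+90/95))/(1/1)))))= 441646/294595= 1.50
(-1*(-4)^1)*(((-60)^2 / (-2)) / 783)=-800 / 87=-9.20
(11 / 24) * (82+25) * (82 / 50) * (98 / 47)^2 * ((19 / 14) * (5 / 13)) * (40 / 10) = 314490869 / 430755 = 730.09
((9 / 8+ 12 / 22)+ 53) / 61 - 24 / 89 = 299347 / 477752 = 0.63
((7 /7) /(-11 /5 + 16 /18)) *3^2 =-405 /59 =-6.86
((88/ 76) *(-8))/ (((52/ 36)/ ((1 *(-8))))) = 51.30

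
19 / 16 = 1.19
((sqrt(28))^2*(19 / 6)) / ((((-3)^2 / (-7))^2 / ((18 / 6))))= 13034 / 81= 160.91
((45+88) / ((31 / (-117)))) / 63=-247 / 31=-7.97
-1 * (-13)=13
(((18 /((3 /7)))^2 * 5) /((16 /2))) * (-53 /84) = -5565 /8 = -695.62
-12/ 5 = -2.40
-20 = -20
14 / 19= 0.74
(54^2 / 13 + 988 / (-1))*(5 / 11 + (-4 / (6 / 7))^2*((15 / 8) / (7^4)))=-7570100 / 21021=-360.12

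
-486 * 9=-4374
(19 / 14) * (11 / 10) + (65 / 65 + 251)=35489 / 140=253.49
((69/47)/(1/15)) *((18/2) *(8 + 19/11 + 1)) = 1099170/517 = 2126.05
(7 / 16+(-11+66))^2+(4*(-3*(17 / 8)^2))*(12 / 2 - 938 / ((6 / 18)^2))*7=819956113 / 256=3202953.57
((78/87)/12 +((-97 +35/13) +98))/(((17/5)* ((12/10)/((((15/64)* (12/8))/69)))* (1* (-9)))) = -1065125/2037754368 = -0.00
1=1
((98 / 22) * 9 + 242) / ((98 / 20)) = 31030 / 539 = 57.57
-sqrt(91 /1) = -sqrt(91) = -9.54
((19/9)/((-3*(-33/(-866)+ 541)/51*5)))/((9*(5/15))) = -279718/63252765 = -0.00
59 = 59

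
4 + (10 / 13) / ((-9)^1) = 458 / 117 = 3.91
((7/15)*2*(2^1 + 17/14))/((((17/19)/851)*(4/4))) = 48507/17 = 2853.35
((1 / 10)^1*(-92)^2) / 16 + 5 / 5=539 / 10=53.90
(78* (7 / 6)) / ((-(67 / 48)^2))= -209664 / 4489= -46.71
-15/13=-1.15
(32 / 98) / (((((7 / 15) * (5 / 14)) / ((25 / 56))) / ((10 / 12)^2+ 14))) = 13225 / 1029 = 12.85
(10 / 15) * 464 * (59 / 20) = 13688 / 15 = 912.53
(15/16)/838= 15/13408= 0.00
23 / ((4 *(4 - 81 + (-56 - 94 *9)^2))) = 23 / 3254108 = 0.00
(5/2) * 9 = 45/2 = 22.50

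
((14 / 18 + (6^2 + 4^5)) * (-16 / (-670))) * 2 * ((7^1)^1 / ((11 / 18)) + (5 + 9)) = 8554112 / 6633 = 1289.63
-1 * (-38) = 38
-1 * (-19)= 19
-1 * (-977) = 977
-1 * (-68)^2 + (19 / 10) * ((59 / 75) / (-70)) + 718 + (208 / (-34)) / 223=-777411124711 / 199027500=-3906.05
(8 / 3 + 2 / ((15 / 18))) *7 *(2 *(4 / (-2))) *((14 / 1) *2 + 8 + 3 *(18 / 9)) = -5958.40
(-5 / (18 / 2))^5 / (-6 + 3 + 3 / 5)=15625 / 708588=0.02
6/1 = 6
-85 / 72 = -1.18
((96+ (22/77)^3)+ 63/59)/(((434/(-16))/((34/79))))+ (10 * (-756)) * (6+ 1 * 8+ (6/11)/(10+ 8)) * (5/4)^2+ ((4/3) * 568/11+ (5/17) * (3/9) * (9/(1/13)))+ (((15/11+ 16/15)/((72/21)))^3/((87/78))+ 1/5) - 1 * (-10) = -879650689400344255253097127/5310500306166516384000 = -165643.66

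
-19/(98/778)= -7391/49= -150.84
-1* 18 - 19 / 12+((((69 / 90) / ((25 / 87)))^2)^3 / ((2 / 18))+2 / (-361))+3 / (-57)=853080727503921595643 / 264404296875000000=3226.43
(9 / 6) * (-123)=-369 / 2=-184.50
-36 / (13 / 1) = -2.77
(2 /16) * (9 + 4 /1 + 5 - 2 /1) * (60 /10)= 12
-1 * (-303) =303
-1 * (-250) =250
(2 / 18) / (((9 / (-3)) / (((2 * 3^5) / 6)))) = -3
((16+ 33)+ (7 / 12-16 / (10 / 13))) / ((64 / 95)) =32813 / 768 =42.73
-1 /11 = -0.09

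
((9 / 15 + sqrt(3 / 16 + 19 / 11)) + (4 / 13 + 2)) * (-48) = -9072 / 65 - 12 * sqrt(3707) / 11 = -205.99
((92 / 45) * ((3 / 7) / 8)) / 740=23 / 155400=0.00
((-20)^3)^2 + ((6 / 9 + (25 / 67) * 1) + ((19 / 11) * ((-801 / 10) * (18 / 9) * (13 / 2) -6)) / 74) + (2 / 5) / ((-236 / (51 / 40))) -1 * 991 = 123559334338184783 / 1930645200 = 63998985.59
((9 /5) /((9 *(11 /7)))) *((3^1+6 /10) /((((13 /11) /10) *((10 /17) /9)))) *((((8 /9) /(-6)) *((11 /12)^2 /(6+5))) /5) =-1309 /9750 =-0.13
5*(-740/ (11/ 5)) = -18500/ 11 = -1681.82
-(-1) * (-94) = -94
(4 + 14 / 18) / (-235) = -43 / 2115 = -0.02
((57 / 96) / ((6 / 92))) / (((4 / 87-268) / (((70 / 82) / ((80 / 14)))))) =-0.01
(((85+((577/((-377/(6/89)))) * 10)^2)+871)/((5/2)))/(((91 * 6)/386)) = 415902256520344/1536722199285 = 270.64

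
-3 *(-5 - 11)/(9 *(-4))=-1.33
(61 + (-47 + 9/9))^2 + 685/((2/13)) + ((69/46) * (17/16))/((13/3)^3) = 328848337/70304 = 4677.52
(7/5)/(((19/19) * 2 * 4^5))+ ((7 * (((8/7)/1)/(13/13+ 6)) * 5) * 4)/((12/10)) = 4096147/215040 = 19.05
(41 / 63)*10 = 410 / 63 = 6.51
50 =50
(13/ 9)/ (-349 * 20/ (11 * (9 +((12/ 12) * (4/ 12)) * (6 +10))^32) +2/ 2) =2668865059713587973813183255071115111533502543820867343/ 1847675810570945520332203791972310345424158112818718079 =1.44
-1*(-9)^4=-6561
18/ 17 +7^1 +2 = 171/ 17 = 10.06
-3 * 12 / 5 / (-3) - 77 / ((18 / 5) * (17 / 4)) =-2014 / 765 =-2.63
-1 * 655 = -655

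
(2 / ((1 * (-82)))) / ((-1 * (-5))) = -1 / 205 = -0.00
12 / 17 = 0.71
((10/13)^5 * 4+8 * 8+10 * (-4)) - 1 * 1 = 8939739/371293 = 24.08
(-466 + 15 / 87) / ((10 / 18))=-121581 / 145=-838.49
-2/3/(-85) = 2/255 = 0.01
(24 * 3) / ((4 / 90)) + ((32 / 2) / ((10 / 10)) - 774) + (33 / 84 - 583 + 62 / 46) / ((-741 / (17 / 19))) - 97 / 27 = 70104934327 / 81601884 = 859.11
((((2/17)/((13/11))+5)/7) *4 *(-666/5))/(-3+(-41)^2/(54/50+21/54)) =-364872/1072955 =-0.34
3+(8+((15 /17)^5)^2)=22752583295564 /2015993900449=11.29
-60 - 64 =-124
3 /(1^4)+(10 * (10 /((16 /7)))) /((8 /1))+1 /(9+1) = 1371 /160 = 8.57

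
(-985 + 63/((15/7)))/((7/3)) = -14334/35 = -409.54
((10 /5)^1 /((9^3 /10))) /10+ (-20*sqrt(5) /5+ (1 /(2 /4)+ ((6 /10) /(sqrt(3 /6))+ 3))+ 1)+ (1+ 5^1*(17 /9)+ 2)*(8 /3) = -4*sqrt(5)+ 3*sqrt(2) /5+ 28568 /729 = 31.09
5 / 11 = 0.45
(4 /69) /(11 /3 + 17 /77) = 154 /10327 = 0.01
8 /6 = 1.33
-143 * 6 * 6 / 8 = -1287 / 2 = -643.50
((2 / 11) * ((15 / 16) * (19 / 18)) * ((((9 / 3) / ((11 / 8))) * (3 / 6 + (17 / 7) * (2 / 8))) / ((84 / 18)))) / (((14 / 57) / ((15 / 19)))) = 397575 / 1328096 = 0.30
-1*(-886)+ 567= 1453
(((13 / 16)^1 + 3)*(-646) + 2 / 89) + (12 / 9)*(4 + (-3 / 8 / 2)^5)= -172007806075 / 69992448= -2457.52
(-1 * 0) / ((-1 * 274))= 0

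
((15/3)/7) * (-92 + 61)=-155/7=-22.14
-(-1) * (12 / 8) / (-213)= -1 / 142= -0.01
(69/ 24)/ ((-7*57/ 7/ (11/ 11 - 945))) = 2714/ 57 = 47.61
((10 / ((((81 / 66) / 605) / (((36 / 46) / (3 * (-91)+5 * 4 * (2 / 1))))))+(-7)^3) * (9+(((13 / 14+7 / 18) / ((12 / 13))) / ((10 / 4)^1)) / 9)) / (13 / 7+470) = -38747435533 / 5610376710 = -6.91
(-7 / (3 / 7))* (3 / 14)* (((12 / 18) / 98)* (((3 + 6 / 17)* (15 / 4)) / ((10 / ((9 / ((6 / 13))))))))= -2223 / 3808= -0.58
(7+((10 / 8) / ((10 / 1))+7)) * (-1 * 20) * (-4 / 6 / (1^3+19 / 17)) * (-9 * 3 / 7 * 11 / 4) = -105655 / 112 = -943.35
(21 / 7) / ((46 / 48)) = 72 / 23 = 3.13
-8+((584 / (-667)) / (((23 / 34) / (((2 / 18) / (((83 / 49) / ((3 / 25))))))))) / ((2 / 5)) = -153282832 / 19099545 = -8.03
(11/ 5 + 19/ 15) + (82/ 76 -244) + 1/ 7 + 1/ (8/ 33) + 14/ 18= -11223491/ 47880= -234.41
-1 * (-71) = 71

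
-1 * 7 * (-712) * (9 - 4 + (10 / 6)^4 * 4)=14478520 / 81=178747.16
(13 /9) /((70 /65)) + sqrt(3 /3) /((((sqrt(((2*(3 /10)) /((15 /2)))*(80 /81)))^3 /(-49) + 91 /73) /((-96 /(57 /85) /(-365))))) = 1.66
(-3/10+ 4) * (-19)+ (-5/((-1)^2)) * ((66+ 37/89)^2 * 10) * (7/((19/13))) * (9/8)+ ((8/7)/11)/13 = -3580763175903129/3012989980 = -1188441.78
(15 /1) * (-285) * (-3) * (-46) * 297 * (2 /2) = -175215150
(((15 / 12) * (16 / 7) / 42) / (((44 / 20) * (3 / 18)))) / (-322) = -50 / 86779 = -0.00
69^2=4761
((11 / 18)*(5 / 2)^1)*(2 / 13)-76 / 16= -2113 / 468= -4.51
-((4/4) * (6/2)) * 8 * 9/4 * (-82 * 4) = 17712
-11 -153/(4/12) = -470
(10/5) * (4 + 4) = 16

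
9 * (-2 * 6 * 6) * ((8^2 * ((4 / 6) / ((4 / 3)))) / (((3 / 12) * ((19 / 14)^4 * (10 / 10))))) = -3186376704 / 130321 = -24450.22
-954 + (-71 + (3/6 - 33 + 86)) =-1943/2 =-971.50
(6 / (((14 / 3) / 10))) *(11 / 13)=990 / 91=10.88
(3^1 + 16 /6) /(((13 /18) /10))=1020 /13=78.46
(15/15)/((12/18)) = 3/2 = 1.50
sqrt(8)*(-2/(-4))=sqrt(2)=1.41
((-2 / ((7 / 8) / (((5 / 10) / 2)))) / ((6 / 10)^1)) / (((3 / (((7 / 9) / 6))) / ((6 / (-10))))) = 2 / 81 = 0.02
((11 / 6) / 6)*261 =319 / 4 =79.75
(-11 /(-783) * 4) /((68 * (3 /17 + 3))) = 11 /42282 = 0.00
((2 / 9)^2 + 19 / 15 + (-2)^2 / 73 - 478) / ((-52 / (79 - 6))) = 14091541 / 21060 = 669.11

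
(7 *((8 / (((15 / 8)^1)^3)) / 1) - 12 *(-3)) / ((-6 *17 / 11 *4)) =-412973 / 344250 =-1.20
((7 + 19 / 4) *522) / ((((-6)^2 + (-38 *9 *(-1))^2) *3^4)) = 1363 / 2106000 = 0.00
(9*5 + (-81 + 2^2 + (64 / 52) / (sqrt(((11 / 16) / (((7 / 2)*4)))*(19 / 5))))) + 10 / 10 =-31 + 64*sqrt(14630) / 2717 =-28.15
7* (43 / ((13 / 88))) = 26488 / 13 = 2037.54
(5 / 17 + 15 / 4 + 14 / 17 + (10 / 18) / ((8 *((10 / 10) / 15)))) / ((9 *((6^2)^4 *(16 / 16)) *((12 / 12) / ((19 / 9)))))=45809 / 55507949568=0.00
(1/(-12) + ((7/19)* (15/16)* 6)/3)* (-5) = -1385/456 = -3.04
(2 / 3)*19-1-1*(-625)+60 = 2090 / 3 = 696.67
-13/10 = -1.30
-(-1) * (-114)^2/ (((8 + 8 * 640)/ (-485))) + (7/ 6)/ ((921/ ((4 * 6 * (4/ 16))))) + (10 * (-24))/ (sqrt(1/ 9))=-2301390431/ 1180722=-1949.14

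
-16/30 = -8/15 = -0.53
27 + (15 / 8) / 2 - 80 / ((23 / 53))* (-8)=553001 / 368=1502.72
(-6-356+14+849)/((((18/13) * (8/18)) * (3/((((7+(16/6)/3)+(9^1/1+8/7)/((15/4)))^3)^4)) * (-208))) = -318413117622056093938174120820506443622563527/122162135264963371240031250000000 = -2606479634065.29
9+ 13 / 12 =121 / 12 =10.08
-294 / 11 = -26.73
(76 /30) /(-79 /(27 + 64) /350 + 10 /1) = 12740 /50277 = 0.25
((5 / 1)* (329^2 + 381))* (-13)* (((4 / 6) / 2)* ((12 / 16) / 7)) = -252158.21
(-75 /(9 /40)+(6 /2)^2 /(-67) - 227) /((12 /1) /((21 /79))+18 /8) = -3154312 /266727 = -11.83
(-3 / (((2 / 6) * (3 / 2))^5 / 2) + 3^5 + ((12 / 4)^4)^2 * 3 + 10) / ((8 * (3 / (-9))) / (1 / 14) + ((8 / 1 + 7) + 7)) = -1287.65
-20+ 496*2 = 972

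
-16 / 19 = -0.84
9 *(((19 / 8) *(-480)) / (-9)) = 1140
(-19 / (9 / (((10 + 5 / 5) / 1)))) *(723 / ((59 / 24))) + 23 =-401595 / 59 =-6806.69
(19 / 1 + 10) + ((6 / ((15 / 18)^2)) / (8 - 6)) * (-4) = 293 / 25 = 11.72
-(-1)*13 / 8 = 13 / 8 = 1.62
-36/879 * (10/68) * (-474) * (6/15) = 5688/4981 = 1.14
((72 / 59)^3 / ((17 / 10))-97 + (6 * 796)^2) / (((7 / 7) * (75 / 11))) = 876041038251247 / 261858225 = 3345478.41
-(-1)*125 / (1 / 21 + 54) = 525 / 227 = 2.31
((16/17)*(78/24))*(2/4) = 1.53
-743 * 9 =-6687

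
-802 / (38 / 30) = -12030 / 19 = -633.16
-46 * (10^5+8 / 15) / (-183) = 69000368 / 2745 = 25136.75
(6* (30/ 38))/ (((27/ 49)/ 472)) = 231280/ 57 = 4057.54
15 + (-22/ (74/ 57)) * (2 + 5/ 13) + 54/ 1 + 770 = 384122/ 481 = 798.59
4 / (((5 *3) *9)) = 4 / 135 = 0.03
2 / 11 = 0.18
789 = 789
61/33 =1.85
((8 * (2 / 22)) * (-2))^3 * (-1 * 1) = 4096 / 1331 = 3.08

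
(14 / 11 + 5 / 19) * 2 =642 / 209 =3.07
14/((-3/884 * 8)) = -1547/3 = -515.67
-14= -14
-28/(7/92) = -368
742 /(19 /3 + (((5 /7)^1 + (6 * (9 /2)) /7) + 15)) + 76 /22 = 96037 /2992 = 32.10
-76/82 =-38/41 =-0.93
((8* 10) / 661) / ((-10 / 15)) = -120 / 661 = -0.18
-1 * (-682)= 682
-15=-15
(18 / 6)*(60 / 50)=18 / 5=3.60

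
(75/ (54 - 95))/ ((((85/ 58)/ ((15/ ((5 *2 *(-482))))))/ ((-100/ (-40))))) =6525/ 671908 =0.01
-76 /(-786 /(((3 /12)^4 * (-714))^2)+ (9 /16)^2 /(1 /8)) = 103318656 /133922333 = 0.77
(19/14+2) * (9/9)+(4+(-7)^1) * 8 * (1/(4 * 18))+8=463/42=11.02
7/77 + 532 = 5853/11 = 532.09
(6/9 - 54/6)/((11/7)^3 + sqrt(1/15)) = -57066625/26455766 + 2941225 *sqrt(15)/79367298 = -2.01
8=8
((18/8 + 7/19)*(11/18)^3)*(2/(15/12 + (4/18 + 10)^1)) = 264869/2542428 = 0.10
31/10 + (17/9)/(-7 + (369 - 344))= 1298/405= 3.20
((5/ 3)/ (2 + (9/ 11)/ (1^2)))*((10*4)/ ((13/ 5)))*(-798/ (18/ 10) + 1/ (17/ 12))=-248314000/ 61659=-4027.21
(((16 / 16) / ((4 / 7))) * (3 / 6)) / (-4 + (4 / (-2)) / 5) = -35 / 176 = -0.20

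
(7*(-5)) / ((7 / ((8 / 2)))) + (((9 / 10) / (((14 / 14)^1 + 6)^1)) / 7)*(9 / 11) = -107719 / 5390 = -19.98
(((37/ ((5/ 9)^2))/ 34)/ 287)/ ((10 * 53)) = 2997/ 129293500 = 0.00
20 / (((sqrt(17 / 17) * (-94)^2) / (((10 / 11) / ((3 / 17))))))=850 / 72897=0.01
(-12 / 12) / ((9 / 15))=-1.67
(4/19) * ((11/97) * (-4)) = -176/1843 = -0.10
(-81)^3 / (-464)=531441 / 464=1145.35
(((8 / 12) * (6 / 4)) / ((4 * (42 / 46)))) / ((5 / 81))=621 / 140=4.44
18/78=3/13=0.23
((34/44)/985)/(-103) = -17/2232010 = -0.00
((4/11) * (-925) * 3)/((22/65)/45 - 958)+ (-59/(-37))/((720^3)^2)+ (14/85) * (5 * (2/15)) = 196353842969033561177042389/168813158775418257408000000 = 1.16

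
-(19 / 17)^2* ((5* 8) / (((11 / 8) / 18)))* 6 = -12476160 / 3179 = -3924.55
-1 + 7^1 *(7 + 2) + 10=72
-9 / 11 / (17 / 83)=-747 / 187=-3.99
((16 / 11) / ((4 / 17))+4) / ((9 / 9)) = 112 / 11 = 10.18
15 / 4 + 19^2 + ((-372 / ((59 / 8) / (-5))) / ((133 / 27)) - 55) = 360.95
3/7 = 0.43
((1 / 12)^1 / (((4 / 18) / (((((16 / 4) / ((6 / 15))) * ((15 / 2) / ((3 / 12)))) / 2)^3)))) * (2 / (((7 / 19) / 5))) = 240468750 / 7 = 34352678.57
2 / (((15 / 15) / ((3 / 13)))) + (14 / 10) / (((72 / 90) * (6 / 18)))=297 / 52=5.71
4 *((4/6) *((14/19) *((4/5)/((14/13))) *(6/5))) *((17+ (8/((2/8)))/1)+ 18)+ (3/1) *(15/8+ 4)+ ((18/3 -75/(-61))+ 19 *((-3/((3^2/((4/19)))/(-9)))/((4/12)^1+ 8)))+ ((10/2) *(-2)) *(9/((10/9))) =14522339/231800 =62.65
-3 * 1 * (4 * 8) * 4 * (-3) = 1152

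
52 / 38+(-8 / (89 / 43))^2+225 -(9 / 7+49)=201240587 / 1053493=191.02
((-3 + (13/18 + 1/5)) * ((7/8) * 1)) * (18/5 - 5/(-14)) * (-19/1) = 984181/7200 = 136.69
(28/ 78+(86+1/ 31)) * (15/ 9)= 522235/ 3627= 143.99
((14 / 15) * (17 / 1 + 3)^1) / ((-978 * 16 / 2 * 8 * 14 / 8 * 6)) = -1 / 35208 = -0.00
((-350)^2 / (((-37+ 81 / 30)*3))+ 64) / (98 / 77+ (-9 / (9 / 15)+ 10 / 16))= 2081728 / 24213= 85.98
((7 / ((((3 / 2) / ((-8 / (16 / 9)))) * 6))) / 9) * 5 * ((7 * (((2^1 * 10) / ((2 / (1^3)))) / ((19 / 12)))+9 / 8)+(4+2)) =-30345 / 304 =-99.82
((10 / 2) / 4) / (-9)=-5 / 36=-0.14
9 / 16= 0.56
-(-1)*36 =36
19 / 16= 1.19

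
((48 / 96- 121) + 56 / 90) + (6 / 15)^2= -53873 / 450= -119.72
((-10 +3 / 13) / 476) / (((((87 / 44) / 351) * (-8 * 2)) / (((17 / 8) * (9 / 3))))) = 37719 / 25984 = 1.45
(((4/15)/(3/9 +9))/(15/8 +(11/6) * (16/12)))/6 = 12/10885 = 0.00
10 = 10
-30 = -30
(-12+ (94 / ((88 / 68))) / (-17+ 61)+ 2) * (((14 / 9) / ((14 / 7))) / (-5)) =3143 / 2420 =1.30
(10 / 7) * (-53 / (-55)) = 1.38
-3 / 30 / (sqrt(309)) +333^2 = 110889 - sqrt(309) / 3090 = 110888.99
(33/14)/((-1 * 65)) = -33/910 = -0.04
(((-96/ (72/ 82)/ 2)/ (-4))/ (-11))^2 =1681/ 1089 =1.54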